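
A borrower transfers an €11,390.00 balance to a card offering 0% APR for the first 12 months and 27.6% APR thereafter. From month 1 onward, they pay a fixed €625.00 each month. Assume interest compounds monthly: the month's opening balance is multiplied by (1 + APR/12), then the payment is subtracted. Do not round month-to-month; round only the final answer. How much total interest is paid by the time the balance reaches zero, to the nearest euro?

Promo months 1–12 at r₀ = 0%/12 = 0; months 13+ at r₁ = 27.6%/12 = 0.023.
After month 12 (no interest yet): B = €11,390.00 − 12·€625.00 = €3,890.00.
Then at r₁ with €625.00/mo: n₂ = −ln(1 − r₁·B/P)/ln(1+r₁) ≈ 6.79 → 7 more payments.
Total paid = 18·€625.00 + €497.48 = €11,747.48; interest = €11,747.48 − €11,390.00 = €357.48.

€357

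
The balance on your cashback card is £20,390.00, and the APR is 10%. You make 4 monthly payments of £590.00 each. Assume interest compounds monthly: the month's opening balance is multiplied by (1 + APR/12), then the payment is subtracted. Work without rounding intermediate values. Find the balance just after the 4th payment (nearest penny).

Monthly rate r = 10%/12 = 0.833333% = 0.00833333.
Each month: B ← B·(1+r) − £590.00.
Month 1: interest £169.92; balance after payment £19,969.92.
Month 2: interest £166.42; balance after payment £19,546.33.
Month 3: interest £162.89; balance after payment £19,119.22.
Month 4: interest £159.33; balance after payment £18,688.55.

£18,688.55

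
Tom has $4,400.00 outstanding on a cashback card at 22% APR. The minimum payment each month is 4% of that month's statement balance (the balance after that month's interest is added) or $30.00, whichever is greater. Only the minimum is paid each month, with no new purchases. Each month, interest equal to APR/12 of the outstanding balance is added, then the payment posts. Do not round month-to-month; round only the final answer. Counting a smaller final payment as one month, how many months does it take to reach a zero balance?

Monthly rate r = 22%/12 = 1.83333% = 0.0183333.
While 4% of the post-interest balance exceeds $30.00, each month B ← (B·(1+r))·(1 − 0.04), i.e. B shrinks by the factor (1+r)·0.96 = 0.9776.
This holds for months 1–79. Entering month 80 the balance is $734.83; 4% of the post-interest balance is now below $30.00, so the flat $30.00 minimum applies from here.
From month 80 a fixed $30.00 at rate r clears $734.83 in 33 more payments. Total: 79 + 33 = 112 months.

112 months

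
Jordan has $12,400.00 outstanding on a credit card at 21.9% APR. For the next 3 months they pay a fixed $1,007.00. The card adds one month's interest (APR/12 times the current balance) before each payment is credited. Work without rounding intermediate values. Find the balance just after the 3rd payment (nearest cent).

Monthly rate r = 21.9%/12 = 1.825% = 0.01825.
Each month: B ← B·(1+r) − $1,007.00.
Month 1: interest $226.30; balance after payment $11,619.30.
Month 2: interest $212.05; balance after payment $10,824.35.
Month 3: interest $197.54; balance after payment $10,014.90.

$10,014.90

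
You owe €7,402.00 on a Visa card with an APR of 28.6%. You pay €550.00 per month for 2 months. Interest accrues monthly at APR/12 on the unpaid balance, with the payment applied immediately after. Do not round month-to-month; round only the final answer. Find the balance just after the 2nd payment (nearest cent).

€6,645.92

Monthly rate r = 28.6%/12 = 2.38333% = 0.0238333.
Each month: B ← B·(1+r) − €550.00.
Month 1: interest €176.41; balance after payment €7,028.41.
Month 2: interest €167.51; balance after payment €6,645.92.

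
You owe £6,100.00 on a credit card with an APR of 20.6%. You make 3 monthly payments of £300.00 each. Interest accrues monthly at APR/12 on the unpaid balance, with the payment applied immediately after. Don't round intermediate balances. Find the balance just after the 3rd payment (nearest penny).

£5,504.04

Monthly rate r = 20.6%/12 = 1.71667% = 0.0171667.
Each month: B ← B·(1+r) − £300.00.
Month 1: interest £104.72; balance after payment £5,904.72.
Month 2: interest £101.36; balance after payment £5,706.08.
Month 3: interest £97.95; balance after payment £5,504.04.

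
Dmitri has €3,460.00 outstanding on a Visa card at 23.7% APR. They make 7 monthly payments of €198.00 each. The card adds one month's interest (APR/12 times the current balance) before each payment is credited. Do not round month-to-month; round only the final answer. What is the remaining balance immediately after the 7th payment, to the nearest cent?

€2,496.76

Monthly rate r = 23.7%/12 = 1.975% = 0.01975.
Each month: B ← B·(1+r) − €198.00.
Month 1: interest €68.33; balance after payment €3,330.34.
Month 2: interest €65.77; balance after payment €3,198.11.
Month 3: interest €63.16; balance after payment €3,063.27.
Month 4: interest €60.50; balance after payment €2,925.77.
Month 5: interest €57.78; balance after payment €2,785.56.
Month 6: interest €55.01; balance after payment €2,642.57.
Month 7: interest €52.19; balance after payment €2,496.76.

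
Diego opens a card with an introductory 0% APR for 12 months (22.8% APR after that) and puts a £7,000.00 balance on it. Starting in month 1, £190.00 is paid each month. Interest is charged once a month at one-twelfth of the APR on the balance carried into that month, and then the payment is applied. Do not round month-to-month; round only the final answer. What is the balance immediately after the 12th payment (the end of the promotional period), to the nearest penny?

£4,720.00

Promo months 1–12 at r₀ = 0%/12 = 0; months 13+ at r₁ = 22.8%/12 = 0.019.
After month 12 (no interest yet): B = £7,000.00 − 12·£190.00 = £4,720.00.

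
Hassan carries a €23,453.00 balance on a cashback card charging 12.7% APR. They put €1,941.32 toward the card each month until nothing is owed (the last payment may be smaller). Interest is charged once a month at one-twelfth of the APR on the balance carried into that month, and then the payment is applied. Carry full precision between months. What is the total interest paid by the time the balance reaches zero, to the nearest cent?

Monthly rate r = 12.7%/12 = 1.05833% = 0.0105833.
Payoff takes n = ⌈−ln(1 − rB₀/P)/ln(1+r)⌉ = ⌈12.994⌉ = 13 payments; the last is €1,930.54.
Total paid = 12·€1,941.32 + €1,930.54 = €25,226.38.
Total interest = total paid − principal = €25,226.38 − €23,453.00 = €1,773.38.

€1,773.38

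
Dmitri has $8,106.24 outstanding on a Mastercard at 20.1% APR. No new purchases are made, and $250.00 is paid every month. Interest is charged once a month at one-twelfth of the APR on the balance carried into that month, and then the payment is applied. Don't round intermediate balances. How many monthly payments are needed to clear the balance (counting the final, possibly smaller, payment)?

Monthly rate r = 20.1%/12 = 1.675% = 0.01675.
Recurrence: B ← B·(1+r) − $250.00.
Month 1: interest $135.78; balance after payment $7,992.02.
Month 2: interest $133.87; balance after payment $7,875.89.
Closed form: n = −ln(1 − rB₀/P)/ln(1+r) = −ln(0.45688)/ln(1.01675) ≈ 47.157, so the balance reaches zero during payment 48.

48 months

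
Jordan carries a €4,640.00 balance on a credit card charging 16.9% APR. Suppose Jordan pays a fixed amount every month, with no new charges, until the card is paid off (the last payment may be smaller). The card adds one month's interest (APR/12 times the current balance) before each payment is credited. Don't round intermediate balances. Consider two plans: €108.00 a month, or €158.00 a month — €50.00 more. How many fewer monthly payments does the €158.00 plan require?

Monthly rate r = 16.9%/12 = 1.40833% = 0.0140833.
At €108.00/mo: n = ⌈−ln(1 − rB₀/P)/ln(1+r)⌉ = 67 payments (last €46.60); total interest = total paid − €4,640.00 = €2,534.60.
At €158.00/mo: 39 payments (last €26.10); total interest €1,390.10.
Payments saved = 67 − 39 = 28.

28 fewer payments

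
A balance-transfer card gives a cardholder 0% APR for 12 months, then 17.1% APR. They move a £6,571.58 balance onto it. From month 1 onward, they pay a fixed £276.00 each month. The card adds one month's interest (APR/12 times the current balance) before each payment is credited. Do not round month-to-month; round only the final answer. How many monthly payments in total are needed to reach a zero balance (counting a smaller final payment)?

Promo months 1–12 at r₀ = 0%/12 = 0; months 13+ at r₁ = 17.1%/12 = 0.01425.
After month 12 (no interest yet): B = £6,571.58 − 12·£276.00 = £3,259.58.
Then at r₁ with £276.00/mo: n₂ = −ln(1 − r₁·B/P)/ln(1+r₁) ≈ 13.02 → 14 more payments.

26 payments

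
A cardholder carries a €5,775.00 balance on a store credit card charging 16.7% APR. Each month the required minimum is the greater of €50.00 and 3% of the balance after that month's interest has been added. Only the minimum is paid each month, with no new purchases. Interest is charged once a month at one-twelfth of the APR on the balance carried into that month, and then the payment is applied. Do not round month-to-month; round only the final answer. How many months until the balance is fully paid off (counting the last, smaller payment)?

Monthly rate r = 16.7%/12 = 1.39167% = 0.0139167.
While 3% of the post-interest balance exceeds €50.00, each month B ← (B·(1+r))·(1 − 0.03), i.e. B shrinks by the factor (1+r)·0.97 = 0.9835.
This holds for months 1–76. Entering month 77 the balance is €1,630.71; 3% of the post-interest balance is now below €50.00, so the flat €50.00 minimum applies from here.
From month 77 a fixed €50.00 at rate r clears €1,630.71 in 44 more payments. Total: 76 + 44 = 120 months.

120 months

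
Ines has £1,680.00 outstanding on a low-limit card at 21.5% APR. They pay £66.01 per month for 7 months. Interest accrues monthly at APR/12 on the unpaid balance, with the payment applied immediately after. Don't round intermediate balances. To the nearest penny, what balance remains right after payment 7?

£1,414.71

Monthly rate r = 21.5%/12 = 1.79167% = 0.0179167.
Each month: B ← B·(1+r) − £66.01.
Month 1: interest £30.10; balance after payment £1,644.09.
Month 2: interest £29.46; balance after payment £1,607.54.
Month 3: interest £28.80; balance after payment £1,570.33.
Month 4: interest £28.14; balance after payment £1,532.45.
Month 5: interest £27.46; balance after payment £1,493.90.
Month 6: interest £26.77; balance after payment £1,454.66.
Month 7: interest £26.06; balance after payment £1,414.71.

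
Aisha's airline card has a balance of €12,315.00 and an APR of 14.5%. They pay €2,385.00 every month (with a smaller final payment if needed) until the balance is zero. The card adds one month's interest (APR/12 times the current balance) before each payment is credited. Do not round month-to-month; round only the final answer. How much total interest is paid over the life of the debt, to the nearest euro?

Monthly rate r = 14.5%/12 = 1.20833% = 0.0120833.
Payoff takes n = ⌈−ln(1 − rB₀/P)/ln(1+r)⌉ = ⌈5.364⌉ = 6 payments; the last is €870.94.
Total paid = 5·€2,385.00 + €870.94 = €12,795.94.
Total interest = total paid − principal = €12,795.94 − €12,315.00 = €480.94.

€481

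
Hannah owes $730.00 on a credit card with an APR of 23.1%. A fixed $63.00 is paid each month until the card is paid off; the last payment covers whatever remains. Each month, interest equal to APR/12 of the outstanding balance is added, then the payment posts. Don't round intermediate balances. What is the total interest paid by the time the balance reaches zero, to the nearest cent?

Monthly rate r = 23.1%/12 = 1.925% = 0.01925.
Payoff takes n = ⌈−ln(1 − rB₀/P)/ln(1+r)⌉ = ⌈13.237⌉ = 14 payments; the last is $15.03.
Total paid = 13·$63.00 + $15.03 = $834.03.
Total interest = total paid − principal = $834.03 − $730.00 = $104.03.

$104.03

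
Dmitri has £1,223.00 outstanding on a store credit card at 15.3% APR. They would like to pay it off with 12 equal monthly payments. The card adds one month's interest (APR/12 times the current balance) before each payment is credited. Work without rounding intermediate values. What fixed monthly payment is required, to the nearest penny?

£110.56

Monthly rate r = 15.3%/12 = 1.275% = 0.01275.
Level-payment amortization: P = B₀·r / (1 − (1+r)^(−n)) = 1223.00·0.01275 / (1 − 1.01275^(−12)).
Denominator 1 − (1+r)^(−12) = 0.141039926.
P = 15.5933 / 0.141039926 ≈ 110.56.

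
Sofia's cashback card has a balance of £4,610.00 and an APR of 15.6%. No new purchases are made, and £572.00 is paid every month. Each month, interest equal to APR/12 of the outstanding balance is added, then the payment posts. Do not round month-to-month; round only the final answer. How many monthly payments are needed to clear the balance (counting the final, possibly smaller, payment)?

Monthly rate r = 15.6%/12 = 1.3% = 0.013.
Recurrence: B ← B·(1+r) − £572.00.
Month 1: interest £59.93; balance after payment £4,097.93.
Month 2: interest £53.27; balance after payment £3,579.20.
Closed form: n = −ln(1 − rB₀/P)/ln(1+r) = −ln(0.89523)/ln(1.013) ≈ 8.569, so the balance reaches zero during payment 9.

9 months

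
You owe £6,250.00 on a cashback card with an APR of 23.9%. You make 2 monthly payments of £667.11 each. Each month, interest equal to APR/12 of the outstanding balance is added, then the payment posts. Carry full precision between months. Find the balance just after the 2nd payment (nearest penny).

£5,153.93

Monthly rate r = 23.9%/12 = 1.99167% = 0.0199167.
Each month: B ← B·(1+r) − £667.11.
Month 1: interest £124.48; balance after payment £5,707.37.
Month 2: interest £113.67; balance after payment £5,153.93.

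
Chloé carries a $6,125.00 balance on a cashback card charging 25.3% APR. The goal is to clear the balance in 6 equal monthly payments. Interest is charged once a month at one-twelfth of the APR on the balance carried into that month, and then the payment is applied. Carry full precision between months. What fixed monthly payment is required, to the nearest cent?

$1,097.47

Monthly rate r = 25.3%/12 = 2.10833% = 0.0210833.
Level-payment amortization: P = B₀·r / (1 − (1+r)^(−n)) = 6125.00·0.0210833 / (1 − 1.02108^(−6)).
Denominator 1 − (1+r)^(−6) = 0.117666283.
P = 129.135 / 0.117666283 ≈ 1097.47.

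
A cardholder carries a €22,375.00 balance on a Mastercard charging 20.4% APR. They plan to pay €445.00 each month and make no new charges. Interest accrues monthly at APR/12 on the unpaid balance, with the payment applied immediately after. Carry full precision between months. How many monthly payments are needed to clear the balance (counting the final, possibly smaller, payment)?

Monthly rate r = 20.4%/12 = 1.7% = 0.017.
Recurrence: B ← B·(1+r) − €445.00.
Month 1: interest €380.37; balance after payment €22,310.38.
Month 2: interest €379.28; balance after payment €22,244.65.
Closed form: n = −ln(1 − rB₀/P)/ln(1+r) = −ln(0.14522)/ln(1.017) ≈ 114.460, so the balance reaches zero during payment 115.

115 months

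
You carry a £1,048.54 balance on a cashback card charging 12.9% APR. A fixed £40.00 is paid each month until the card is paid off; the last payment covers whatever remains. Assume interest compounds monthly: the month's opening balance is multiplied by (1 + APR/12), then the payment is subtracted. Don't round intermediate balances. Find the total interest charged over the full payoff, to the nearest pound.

£190

Monthly rate r = 12.9%/12 = 1.075% = 0.01075.
Payoff takes n = ⌈−ln(1 − rB₀/P)/ln(1+r)⌉ = ⌈30.956⌉ = 31 payments; the last is £38.25.
Total paid = 30·£40.00 + £38.25 = £1,238.25.
Total interest = total paid − principal = £1,238.25 − £1,048.54 = £189.71.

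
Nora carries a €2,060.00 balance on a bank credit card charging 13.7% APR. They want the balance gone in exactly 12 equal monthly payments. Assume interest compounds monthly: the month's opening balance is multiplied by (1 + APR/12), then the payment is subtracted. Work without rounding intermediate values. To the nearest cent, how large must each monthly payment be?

Monthly rate r = 13.7%/12 = 1.14167% = 0.0114167.
Level-payment amortization: P = B₀·r / (1 − (1+r)^(−n)) = 2060.00·0.0114167 / (1 − 1.01142^(−12)).
Denominator 1 − (1+r)^(−12) = 0.12735274.
P = 23.5183 / 0.12735274 ≈ 184.67.

€184.67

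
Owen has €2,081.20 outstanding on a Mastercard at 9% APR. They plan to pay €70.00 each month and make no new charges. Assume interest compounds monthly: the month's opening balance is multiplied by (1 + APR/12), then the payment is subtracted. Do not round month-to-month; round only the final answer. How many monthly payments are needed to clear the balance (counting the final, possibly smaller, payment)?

Monthly rate r = 9%/12 = 0.75% = 0.0075.
Recurrence: B ← B·(1+r) − €70.00.
Month 1: interest €15.61; balance after payment €2,026.81.
Month 2: interest €15.20; balance after payment €1,972.01.
Closed form: n = −ln(1 − rB₀/P)/ln(1+r) = −ln(0.77701)/ln(1.0075) ≈ 33.766, so the balance reaches zero during payment 34.

34 months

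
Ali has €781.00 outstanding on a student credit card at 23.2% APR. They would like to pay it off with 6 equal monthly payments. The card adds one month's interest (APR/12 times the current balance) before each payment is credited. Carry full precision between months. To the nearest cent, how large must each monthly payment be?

Monthly rate r = 23.2%/12 = 1.93333% = 0.0193333.
Level-payment amortization: P = B₀·r / (1 − (1+r)^(−n)) = 781.00·0.0193333 / (1 − 1.01933^(−6)).
Denominator 1 − (1+r)^(−6) = 0.108538397.
P = 15.0993 / 0.108538397 ≈ 139.12.

€139.12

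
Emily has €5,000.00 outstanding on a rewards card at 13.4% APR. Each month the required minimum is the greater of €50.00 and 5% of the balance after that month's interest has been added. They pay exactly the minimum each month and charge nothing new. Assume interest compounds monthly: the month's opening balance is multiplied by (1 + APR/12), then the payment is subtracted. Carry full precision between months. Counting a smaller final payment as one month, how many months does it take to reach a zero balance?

63 months

Monthly rate r = 13.4%/12 = 1.11667% = 0.0111667.
While 5% of the post-interest balance exceeds €50.00, each month B ← (B·(1+r))·(1 − 0.05), i.e. B shrinks by the factor (1+r)·0.95 = 0.96061.
This holds for months 1–41. Entering month 42 the balance is €962.43; 5% of the post-interest balance is now below €50.00, so the flat €50.00 minimum applies from here.
From month 42 a fixed €50.00 at rate r clears €962.43 in 22 more payments. Total: 41 + 22 = 63 months.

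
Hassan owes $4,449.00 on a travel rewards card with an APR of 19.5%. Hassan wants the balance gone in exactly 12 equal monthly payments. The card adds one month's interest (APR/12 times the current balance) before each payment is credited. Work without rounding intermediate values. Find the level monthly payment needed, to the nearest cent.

$411.07

Monthly rate r = 19.5%/12 = 1.625% = 0.01625.
Level-payment amortization: P = B₀·r / (1 − (1+r)^(−n)) = 4449.00·0.01625 / (1 − 1.01625^(−12)).
Denominator 1 − (1+r)^(−12) = 0.175874605.
P = 72.2963 / 0.175874605 ≈ 411.07.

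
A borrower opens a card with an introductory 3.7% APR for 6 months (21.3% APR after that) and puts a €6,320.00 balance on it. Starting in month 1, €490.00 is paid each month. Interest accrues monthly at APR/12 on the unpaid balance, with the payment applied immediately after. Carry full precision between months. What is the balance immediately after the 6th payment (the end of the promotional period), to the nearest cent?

Promo months 1–6 at r₀ = 3.7%/12 = 0.00308333; months 7+ at r₁ = 21.3%/12 = 0.01775.
After month 6: iterate B ← B·(1+r₀) − €490.00 for 6 months → €3,475.07.

€3,475.07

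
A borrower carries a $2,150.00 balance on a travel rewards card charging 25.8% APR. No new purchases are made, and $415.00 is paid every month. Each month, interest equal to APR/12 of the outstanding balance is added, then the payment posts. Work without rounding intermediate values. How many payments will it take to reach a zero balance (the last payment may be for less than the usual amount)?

6 months

Monthly rate r = 25.8%/12 = 2.15% = 0.0215.
Recurrence: B ← B·(1+r) − $415.00.
Month 1: interest $46.23; balance after payment $1,781.22.
Month 2: interest $38.30; balance after payment $1,404.52.
Month 3: interest $30.20; balance after payment $1,019.72.
Month 4: interest $21.92; balance after payment $626.64.
Month 5: interest $13.47; balance after payment $225.12.
Month 6: interest $4.84; balance after payment $0.00.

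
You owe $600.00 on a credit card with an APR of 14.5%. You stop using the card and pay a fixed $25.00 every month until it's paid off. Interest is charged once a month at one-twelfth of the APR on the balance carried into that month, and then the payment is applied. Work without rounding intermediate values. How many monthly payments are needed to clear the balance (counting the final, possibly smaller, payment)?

Monthly rate r = 14.5%/12 = 1.20833% = 0.0120833.
Recurrence: B ← B·(1+r) − $25.00.
Month 1: interest $7.25; balance after payment $582.25.
Month 2: interest $7.04; balance after payment $564.29.
Closed form: n = −ln(1 − rB₀/P)/ln(1+r) = −ln(0.71)/ln(1.01208) ≈ 28.515, so the balance reaches zero during payment 29.

29 payments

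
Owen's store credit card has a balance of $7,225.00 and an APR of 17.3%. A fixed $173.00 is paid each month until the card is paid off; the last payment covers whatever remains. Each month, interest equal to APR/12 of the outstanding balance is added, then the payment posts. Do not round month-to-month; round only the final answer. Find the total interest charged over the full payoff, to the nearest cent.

$3,912.96

Monthly rate r = 17.3%/12 = 1.44167% = 0.0144167.
Payoff takes n = ⌈−ln(1 − rB₀/P)/ln(1+r)⌉ = ⌈64.380⌉ = 65 payments; the last is $65.96.
Total paid = 64·$173.00 + $65.96 = $11,137.96.
Total interest = total paid − principal = $11,137.96 − $7,225.00 = $3,912.96.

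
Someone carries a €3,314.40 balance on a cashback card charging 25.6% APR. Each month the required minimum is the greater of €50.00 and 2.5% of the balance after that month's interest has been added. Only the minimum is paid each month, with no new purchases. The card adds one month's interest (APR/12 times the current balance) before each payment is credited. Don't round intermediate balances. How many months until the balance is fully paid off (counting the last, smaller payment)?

211 months

Monthly rate r = 25.6%/12 = 2.13333% = 0.0213333.
While 2.5% of the post-interest balance exceeds €50.00, each month B ← (B·(1+r))·(1 − 0.025), i.e. B shrinks by the factor (1+r)·0.975 = 0.9958.
This holds for months 1–126. Entering month 127 the balance is €1,950.26; 2.5% of the post-interest balance is now below €50.00, so the flat €50.00 minimum applies from here.
From month 127 a fixed €50.00 at rate r clears €1,950.26 in 85 more payments. Total: 126 + 85 = 211 months.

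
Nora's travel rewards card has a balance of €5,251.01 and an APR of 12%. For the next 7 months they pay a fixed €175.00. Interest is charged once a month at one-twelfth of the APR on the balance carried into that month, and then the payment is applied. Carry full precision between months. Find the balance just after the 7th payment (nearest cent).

€4,367.42

Monthly rate r = 12%/12 = 1% = 0.01.
Each month: B ← B·(1+r) − €175.00.
Month 1: interest €52.51; balance after payment €5,128.52.
Month 2: interest €51.29; balance after payment €5,004.81.
Month 3: interest €50.05; balance after payment €4,879.85.
Month 4: interest €48.80; balance after payment €4,753.65.
Month 5: interest €47.54; balance after payment €4,626.19.
Month 6: interest €46.26; balance after payment €4,497.45.
Month 7: interest €44.97; balance after payment €4,367.42.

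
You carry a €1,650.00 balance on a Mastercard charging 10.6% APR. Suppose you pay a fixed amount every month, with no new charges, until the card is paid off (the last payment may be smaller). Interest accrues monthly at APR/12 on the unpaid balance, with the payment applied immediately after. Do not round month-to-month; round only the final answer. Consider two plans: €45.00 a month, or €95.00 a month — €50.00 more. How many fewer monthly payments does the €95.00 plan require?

26 fewer payments

Monthly rate r = 10.6%/12 = 0.883333% = 0.00883333.
At €45.00/mo: n = ⌈−ln(1 − rB₀/P)/ln(1+r)⌉ = 45 payments (last €22.76); total interest = total paid − €1,650.00 = €352.76.
At €95.00/mo: 19 payments (last €89.14); total interest €149.14.
Payments saved = 45 − 19 = 26.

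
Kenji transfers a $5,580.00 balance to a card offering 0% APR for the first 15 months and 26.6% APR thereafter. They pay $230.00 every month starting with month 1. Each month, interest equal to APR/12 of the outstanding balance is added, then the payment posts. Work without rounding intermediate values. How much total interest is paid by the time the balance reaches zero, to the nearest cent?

Promo months 1–15 at r₀ = 0%/12 = 0; months 16+ at r₁ = 26.6%/12 = 0.0221667.
After month 15 (no interest yet): B = $5,580.00 − 15·$230.00 = $2,130.00.
Then at r₁ with $230.00/mo: n₂ = −ln(1 − r₁·B/P)/ln(1+r₁) ≈ 10.48 → 11 more payments.
Total paid = 25·$230.00 + $111.02 = $5,861.02; interest = $5,861.02 − $5,580.00 = $281.02.

$281.02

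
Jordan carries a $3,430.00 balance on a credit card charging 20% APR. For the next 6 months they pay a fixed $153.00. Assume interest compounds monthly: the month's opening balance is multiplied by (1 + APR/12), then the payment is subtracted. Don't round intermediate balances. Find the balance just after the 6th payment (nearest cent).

Monthly rate r = 20%/12 = 1.66667% = 0.0166667.
Each month: B ← B·(1+r) − $153.00.
Month 1: interest $57.17; balance after payment $3,334.17.
Month 2: interest $55.57; balance after payment $3,236.74.
Month 3: interest $53.95; balance after payment $3,137.68.
Month 4: interest $52.29; balance after payment $3,036.98.
Month 5: interest $50.62; balance after payment $2,934.59.
Month 6: interest $48.91; balance after payment $2,830.50.

$2,830.50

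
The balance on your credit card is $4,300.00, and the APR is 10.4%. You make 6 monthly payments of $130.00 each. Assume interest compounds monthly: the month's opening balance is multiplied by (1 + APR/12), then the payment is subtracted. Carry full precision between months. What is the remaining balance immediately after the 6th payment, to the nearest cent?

$3,731.40

Monthly rate r = 10.4%/12 = 0.866667% = 0.00866667.
Each month: B ← B·(1+r) − $130.00.
Month 1: interest $37.27; balance after payment $4,207.27.
Month 2: interest $36.46; balance after payment $4,113.73.
Month 3: interest $35.65; balance after payment $4,019.38.
Month 4: interest $34.83; balance after payment $3,924.22.
Month 5: interest $34.01; balance after payment $3,828.23.
Month 6: interest $33.18; balance after payment $3,731.40.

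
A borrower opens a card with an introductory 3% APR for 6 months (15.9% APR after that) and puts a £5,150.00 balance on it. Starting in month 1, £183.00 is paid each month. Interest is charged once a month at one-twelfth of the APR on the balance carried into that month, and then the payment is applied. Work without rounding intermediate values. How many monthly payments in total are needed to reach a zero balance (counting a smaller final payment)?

Promo months 1–6 at r₀ = 3%/12 = 0.0025; months 7+ at r₁ = 15.9%/12 = 0.01325.
After month 6: iterate B ← B·(1+r₀) − £183.00 for 6 months → £4,122.85.
Then at r₁ with £183.00/mo: n₂ = −ln(1 − r₁·B/P)/ln(1+r₁) ≈ 26.94 → 27 more payments.

33 payments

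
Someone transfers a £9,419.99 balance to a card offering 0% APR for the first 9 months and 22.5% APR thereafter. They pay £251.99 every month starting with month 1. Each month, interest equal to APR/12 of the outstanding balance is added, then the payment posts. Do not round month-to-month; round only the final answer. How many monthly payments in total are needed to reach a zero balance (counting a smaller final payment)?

Promo months 1–9 at r₀ = 0%/12 = 0; months 10+ at r₁ = 22.5%/12 = 0.01875.
After month 9 (no interest yet): B = £9,419.99 − 9·£251.99 = £7,152.08.
Then at r₁ with £251.99/mo: n₂ = −ln(1 − r₁·B/P)/ln(1+r₁) ≈ 40.89 → 41 more payments.

50 payments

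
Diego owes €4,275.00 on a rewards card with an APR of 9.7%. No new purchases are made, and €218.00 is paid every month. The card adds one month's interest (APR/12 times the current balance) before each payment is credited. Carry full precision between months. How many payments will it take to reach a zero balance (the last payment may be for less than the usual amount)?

Monthly rate r = 9.7%/12 = 0.808333% = 0.00808333.
Recurrence: B ← B·(1+r) − €218.00.
Month 1: interest €34.56; balance after payment €4,091.56.
Month 2: interest €33.07; balance after payment €3,906.63.
Closed form: n = −ln(1 − rB₀/P)/ln(1+r) = −ln(0.84149)/ln(1.00808) ≈ 21.437, so the balance reaches zero during payment 22.

22 months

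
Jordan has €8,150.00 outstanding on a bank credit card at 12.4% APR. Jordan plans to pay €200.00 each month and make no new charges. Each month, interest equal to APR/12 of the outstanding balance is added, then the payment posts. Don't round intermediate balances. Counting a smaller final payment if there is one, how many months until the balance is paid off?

Monthly rate r = 12.4%/12 = 1.03333% = 0.0103333.
Recurrence: B ← B·(1+r) − €200.00.
Month 1: interest €84.22; balance after payment €8,034.22.
Month 2: interest €83.02; balance after payment €7,917.24.
Closed form: n = −ln(1 − rB₀/P)/ln(1+r) = −ln(0.57892)/ln(1.01033) ≈ 53.169, so the balance reaches zero during payment 54.

54 months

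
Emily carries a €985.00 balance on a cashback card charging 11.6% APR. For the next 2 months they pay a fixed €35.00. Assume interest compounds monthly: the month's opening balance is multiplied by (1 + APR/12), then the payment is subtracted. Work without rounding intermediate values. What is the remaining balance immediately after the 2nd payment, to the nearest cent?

€933.80

Monthly rate r = 11.6%/12 = 0.966667% = 0.00966667.
Each month: B ← B·(1+r) − €35.00.
Month 1: interest €9.52; balance after payment €959.52.
Month 2: interest €9.28; balance after payment €933.80.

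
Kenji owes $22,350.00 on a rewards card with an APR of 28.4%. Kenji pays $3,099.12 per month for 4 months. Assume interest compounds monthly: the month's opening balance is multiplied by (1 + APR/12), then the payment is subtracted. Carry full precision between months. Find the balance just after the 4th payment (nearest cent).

$11,698.56

Monthly rate r = 28.4%/12 = 2.36667% = 0.0236667.
Each month: B ← B·(1+r) − $3,099.12.
Month 1: interest $528.95; balance after payment $19,779.83.
Month 2: interest $468.12; balance after payment $17,148.83.
Month 3: interest $405.86; balance after payment $14,455.57.
Month 4: interest $342.12; balance after payment $11,698.56.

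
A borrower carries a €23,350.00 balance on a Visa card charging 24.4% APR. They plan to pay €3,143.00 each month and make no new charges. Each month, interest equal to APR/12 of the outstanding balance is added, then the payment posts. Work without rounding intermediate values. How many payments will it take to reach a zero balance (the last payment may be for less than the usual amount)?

Monthly rate r = 24.4%/12 = 2.03333% = 0.0203333.
Recurrence: B ← B·(1+r) − €3,143.00.
Month 1: interest €474.78; balance after payment €20,681.78.
Month 2: interest €420.53; balance after payment €17,959.31.
Closed form: n = −ln(1 − rB₀/P)/ln(1+r) = −ln(0.84894)/ln(1.02033) ≈ 8.136, so the balance reaches zero during payment 9.

9 months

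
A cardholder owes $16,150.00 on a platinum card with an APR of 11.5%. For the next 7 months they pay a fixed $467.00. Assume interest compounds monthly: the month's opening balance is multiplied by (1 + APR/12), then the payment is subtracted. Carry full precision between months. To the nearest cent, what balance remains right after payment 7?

$13,900.55

Monthly rate r = 11.5%/12 = 0.958333% = 0.00958333.
Each month: B ← B·(1+r) − $467.00.
Month 1: interest $154.77; balance after payment $15,837.77.
Month 2: interest $151.78; balance after payment $15,522.55.
Month 3: interest $148.76; balance after payment $15,204.31.
Month 4: interest $145.71; balance after payment $14,883.02.
Month 5: interest $142.63; balance after payment $14,558.64.
Month 6: interest $139.52; balance after payment $14,231.16.
Month 7: interest $136.38; balance after payment $13,900.55.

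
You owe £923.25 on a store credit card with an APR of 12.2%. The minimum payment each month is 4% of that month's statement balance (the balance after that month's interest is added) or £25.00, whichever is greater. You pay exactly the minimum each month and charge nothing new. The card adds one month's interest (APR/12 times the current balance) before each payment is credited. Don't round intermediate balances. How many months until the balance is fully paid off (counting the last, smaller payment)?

Monthly rate r = 12.2%/12 = 1.01667% = 0.0101667.
While 4% of the post-interest balance exceeds £25.00, each month B ← (B·(1+r))·(1 − 0.04), i.e. B shrinks by the factor (1+r)·0.96 = 0.96976.
This holds for months 1–14. Entering month 15 the balance is £600.65; 4% of the post-interest balance is now below £25.00, so the flat £25.00 minimum applies from here.
From month 15 a fixed £25.00 at rate r clears £600.65 in 28 more payments. Total: 14 + 28 = 42 months.

42 months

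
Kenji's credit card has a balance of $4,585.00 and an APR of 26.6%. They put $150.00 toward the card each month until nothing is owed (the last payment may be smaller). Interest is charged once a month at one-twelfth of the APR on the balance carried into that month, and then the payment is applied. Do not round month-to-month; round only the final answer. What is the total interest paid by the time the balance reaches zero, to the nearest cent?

Monthly rate r = 26.6%/12 = 2.21667% = 0.0221667.
Payoff takes n = ⌈−ln(1 − rB₀/P)/ln(1+r)⌉ = ⌈51.624⌉ = 52 payments; the last is $94.04.
Total paid = 51·$150.00 + $94.04 = $7,744.04.
Total interest = total paid − principal = $7,744.04 − $4,585.00 = $3,159.04.

$3,159.04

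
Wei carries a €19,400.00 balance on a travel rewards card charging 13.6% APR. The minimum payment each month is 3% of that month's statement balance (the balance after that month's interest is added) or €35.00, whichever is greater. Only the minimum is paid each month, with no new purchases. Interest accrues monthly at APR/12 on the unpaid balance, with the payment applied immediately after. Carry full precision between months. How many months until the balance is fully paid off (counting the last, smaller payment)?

189 months

Monthly rate r = 13.6%/12 = 1.13333% = 0.0113333.
While 3% of the post-interest balance exceeds €35.00, each month B ← (B·(1+r))·(1 − 0.03), i.e. B shrinks by the factor (1+r)·0.97 = 0.98099.
This holds for months 1–148. Entering month 149 the balance is €1,133.39; 3% of the post-interest balance is now below €35.00, so the flat €35.00 minimum applies from here.
From month 149 a fixed €35.00 at rate r clears €1,133.39 in 41 more payments. Total: 148 + 41 = 189 months.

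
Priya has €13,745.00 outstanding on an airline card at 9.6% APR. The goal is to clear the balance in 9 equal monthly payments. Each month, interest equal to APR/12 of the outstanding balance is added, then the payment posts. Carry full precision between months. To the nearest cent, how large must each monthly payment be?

Monthly rate r = 9.6%/12 = 0.8% = 0.008.
Level-payment amortization: P = B₀·r / (1 − (1+r)^(−n)) = 13745.00·0.008 / (1 − 1.008^(−9)).
Denominator 1 − (1+r)^(−9) = 0.0692024939.
P = 109.96 / 0.0692024939 ≈ 1588.96.

€1,588.96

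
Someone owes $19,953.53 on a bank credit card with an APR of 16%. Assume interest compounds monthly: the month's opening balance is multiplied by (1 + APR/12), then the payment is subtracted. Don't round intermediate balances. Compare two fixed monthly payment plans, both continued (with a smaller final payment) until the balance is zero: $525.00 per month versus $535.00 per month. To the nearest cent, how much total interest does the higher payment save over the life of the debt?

Monthly rate r = 16%/12 = 1.33333% = 0.0133333.
At $525.00/mo: n = ⌈−ln(1 − rB₀/P)/ln(1+r)⌉ = 54 payments (last $189.27); total interest = total paid − $19,953.53 = $8,060.74.
At $535.00/mo: 52 payments (last $493.99); total interest $7,825.46.
Interest saved = $8,060.74 − $7,825.46 = $235.28.

$235.28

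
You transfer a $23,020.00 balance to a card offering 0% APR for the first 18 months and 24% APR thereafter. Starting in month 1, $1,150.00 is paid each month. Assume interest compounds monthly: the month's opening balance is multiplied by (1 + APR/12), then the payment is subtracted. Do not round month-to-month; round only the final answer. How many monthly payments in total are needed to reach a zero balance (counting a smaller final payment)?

Promo months 1–18 at r₀ = 0%/12 = 0; months 19+ at r₁ = 24%/12 = 0.02.
After month 18 (no interest yet): B = $23,020.00 − 18·$1,150.00 = $2,320.00.
Then at r₁ with $1,150.00/mo: n₂ = −ln(1 − r₁·B/P)/ln(1+r₁) ≈ 2.08 → 3 more payments.

21 months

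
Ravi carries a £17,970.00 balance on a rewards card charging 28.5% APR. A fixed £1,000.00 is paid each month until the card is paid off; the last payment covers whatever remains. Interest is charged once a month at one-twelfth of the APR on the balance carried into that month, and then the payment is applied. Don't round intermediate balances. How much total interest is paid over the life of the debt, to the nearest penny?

Monthly rate r = 28.5%/12 = 2.375% = 0.02375.
Payoff takes n = ⌈−ln(1 − rB₀/P)/ln(1+r)⌉ = ⌈23.709⌉ = 24 payments; the last is £711.11.
Total paid = 23·£1,000.00 + £711.11 = £23,711.11.
Total interest = total paid − principal = £23,711.11 − £17,970.00 = £5,741.11.

£5,741.11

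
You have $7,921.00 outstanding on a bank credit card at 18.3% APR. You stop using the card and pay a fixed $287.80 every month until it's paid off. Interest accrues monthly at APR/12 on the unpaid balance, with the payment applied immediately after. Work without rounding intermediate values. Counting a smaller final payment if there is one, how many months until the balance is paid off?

36 months

Monthly rate r = 18.3%/12 = 1.525% = 0.01525.
Recurrence: B ← B·(1+r) − $287.80.
Month 1: interest $120.80; balance after payment $7,754.00.
Month 2: interest $118.25; balance after payment $7,584.44.
Closed form: n = −ln(1 − rB₀/P)/ln(1+r) = −ln(0.58028)/ln(1.01525) ≈ 35.960, so the balance reaches zero during payment 36.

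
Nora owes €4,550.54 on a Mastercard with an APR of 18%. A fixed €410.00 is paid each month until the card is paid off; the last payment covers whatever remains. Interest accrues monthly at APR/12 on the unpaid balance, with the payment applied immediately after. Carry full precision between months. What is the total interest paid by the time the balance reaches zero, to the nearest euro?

Monthly rate r = 18%/12 = 1.5% = 0.015.
Payoff takes n = ⌈−ln(1 − rB₀/P)/ln(1+r)⌉ = ⌈12.231⌉ = 13 payments; the last is €95.22.
Total paid = 12·€410.00 + €95.22 = €5,015.22.
Total interest = total paid − principal = €5,015.22 − €4,550.54 = €464.68.

€465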